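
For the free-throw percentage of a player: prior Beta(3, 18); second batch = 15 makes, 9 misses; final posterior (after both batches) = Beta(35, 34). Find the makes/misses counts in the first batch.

Because Beta–binomial updating is additive in the counts, the combined data contributed (α_post−α_prior, β_post−β_prior) successes and failures.
Total across both batches: 35−3=32 makes, 34−18=16 misses.
Subtract the second batch: 32−15=17 makes and 16−9=7 misses.

17 makes and 7 misses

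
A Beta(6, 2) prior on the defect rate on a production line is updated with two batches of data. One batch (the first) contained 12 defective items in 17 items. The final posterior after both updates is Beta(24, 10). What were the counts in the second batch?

Because Beta–binomial updating is additive in the counts, the combined data contributed (α_post−α_prior, β_post−β_prior) successes and failures.
Total across both batches: 24−6=18 defective items, 10−2=8 good items.
Subtract the first batch: 18−12=6 defective items and 8−5=3 good items.

6 defective items and 3 good items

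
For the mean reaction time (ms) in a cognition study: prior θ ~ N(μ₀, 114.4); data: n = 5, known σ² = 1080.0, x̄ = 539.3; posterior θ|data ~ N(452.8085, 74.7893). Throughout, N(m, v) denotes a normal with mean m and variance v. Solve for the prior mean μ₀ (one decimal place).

μ₀ = 407.0

The posterior mean is a precision-weighted average: μ_n = (τ₀μ₀ + τ_data·x̄)/(τ₀+τ_data), with τ₀=1/σ₀² and τ_data=n/σ².
Here τ₀ = 1/114.4 = 0.008741 and τ_data = 5/1080.0 = 0.004630, so τ_n = 0.013371.
Rearranging for μ₀: μ₀ = (μ_n·τ_n − τ_data·x̄)/τ₀ = (452.8085·0.013371 − 0.004630·539.3) / 0.008741 = 3.557543/0.008741 ≈ 407.0.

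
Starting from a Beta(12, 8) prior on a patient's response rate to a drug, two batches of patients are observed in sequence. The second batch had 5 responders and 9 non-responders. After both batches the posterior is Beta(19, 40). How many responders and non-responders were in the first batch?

2 responders and 23 non-responders

Because Beta–binomial updating is additive in the counts, the combined data contributed (α_post−α_prior, β_post−β_prior) successes and failures.
Total across both batches: 19−12=7 responders, 40−8=32 non-responders.
Subtract the second batch: 7−5=2 responders and 32−9=23 non-responders.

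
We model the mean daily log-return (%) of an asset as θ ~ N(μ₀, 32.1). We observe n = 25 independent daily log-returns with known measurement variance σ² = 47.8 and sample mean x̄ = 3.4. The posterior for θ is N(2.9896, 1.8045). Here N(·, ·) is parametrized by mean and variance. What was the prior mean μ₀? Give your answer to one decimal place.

μ₀ = -3.9

The posterior mean is a precision-weighted average: μ_n = (τ₀μ₀ + τ_data·x̄)/(τ₀+τ_data), with τ₀=1/σ₀² and τ_data=n/σ².
Here τ₀ = 1/32.1 = 0.031153 and τ_data = 25/47.8 = 0.523013, so τ_n = 0.554166.
Rearranging for μ₀: μ₀ = (μ_n·τ_n − τ_data·x̄)/τ₀ = (2.9896·0.554166 − 0.523013·3.4) / 0.031153 = -0.121510/0.031153 ≈ -3.9.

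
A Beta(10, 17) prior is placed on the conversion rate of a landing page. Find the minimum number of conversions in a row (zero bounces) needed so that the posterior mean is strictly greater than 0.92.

After k conversions and 0 bounces the posterior is Beta(10+k, 17), with mean (10+k)/(10+17+k).
Set (10+k)/(27+k) > 0.92 and solve: k > (0.92·27 − 10)/(1 − 0.92) = 185.500.
The smallest integer exceeding 185.500 is 186.

k = 186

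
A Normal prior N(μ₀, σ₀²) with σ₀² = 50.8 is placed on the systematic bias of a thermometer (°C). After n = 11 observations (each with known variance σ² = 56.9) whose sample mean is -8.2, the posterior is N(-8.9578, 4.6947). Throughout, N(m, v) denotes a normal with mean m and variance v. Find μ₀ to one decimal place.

μ₀ = -16.4

With known observation variance, the Normal–Normal posterior has precision τ_n = τ₀ + n/σ² and mean μ_n = (τ₀μ₀ + (n/σ²)x̄)/τ_n.
Here τ₀ = 1/50.8 = 0.019685 and τ_data = 11/56.9 = 0.193322, so τ_n = 0.213007.
Rearranging for μ₀: μ₀ = (μ_n·τ_n − τ_data·x̄)/τ₀ = (-8.9578·0.213007 − 0.193322·-8.2) / 0.019685 = -0.322834/0.019685 ≈ -16.4.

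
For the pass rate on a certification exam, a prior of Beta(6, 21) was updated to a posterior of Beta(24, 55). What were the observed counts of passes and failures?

18 passes and 34 failures

Under Beta–binomial conjugacy the posterior parameters are (a+s, b+f).
So s = 24 − 6 = 18 and f = 55 − 21 = 34.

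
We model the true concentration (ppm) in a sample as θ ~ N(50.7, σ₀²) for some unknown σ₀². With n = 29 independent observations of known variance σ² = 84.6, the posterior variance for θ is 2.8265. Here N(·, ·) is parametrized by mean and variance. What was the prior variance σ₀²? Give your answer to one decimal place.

σ₀² = 90.9

For the Normal–Normal model with known σ², precisions add: τ_n = τ₀ + n/σ².
So 1/σ₀² = 1/2.8265 − 29/84.6 = 0.353794 − 0.342790 = 0.011004.
Hence σ₀² = 1/0.011004 ≈ 90.9.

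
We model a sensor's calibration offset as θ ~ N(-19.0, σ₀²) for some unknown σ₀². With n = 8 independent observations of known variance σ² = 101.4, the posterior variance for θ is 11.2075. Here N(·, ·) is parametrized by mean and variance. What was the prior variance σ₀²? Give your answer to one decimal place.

σ₀² = 96.8

For the Normal–Normal model with known σ², precisions add: τ_n = τ₀ + n/σ².
So 1/σ₀² = 1/11.2075 − 8/101.4 = 0.089226 − 0.078895 = 0.010331.
Hence σ₀² = 1/0.010331 ≈ 96.8.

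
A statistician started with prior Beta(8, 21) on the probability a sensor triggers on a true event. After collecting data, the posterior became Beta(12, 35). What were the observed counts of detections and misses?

4 detections and 14 misses

A Beta(α, β) prior with s successes and f failures in binomial data gives a Beta(α+s, β+f) posterior.
Match parameters: s=12−8=4, f=35−21=14.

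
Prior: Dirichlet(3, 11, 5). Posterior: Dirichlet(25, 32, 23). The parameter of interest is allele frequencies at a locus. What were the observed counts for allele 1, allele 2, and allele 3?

counts (22, 21, 18)

For a Dirichlet(α) prior with multinomial counts c, the posterior is Dirichlet(α + c) componentwise.
Counts are posterior − prior componentwise: 25−3=22, 32−11=21, 23−5=18.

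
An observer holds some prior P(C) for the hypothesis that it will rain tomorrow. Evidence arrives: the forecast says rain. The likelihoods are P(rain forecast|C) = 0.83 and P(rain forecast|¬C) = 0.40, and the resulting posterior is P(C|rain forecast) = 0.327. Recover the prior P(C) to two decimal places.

In odds form, posterior odds = prior odds × likelihood ratio, so prior odds = posterior odds ÷ LR.
Posterior odds = 0.327/(1−0.327) = 0.4859. LR = 0.83/0.40 = 2.0750.
Prior odds = 0.4859/2.0750 = 0.2342, so P(C) = 0.2342/(1+0.2342) ≈ 0.19.

P(C) = 0.19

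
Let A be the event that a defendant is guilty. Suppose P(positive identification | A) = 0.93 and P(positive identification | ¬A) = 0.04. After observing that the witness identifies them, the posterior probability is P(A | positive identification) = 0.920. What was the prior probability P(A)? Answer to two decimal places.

P(A) = 0.33

In odds form, posterior odds = prior odds × likelihood ratio, so prior odds = posterior odds ÷ LR.
Posterior odds = 0.920/(1−0.920) = 11.5000. LR = 0.93/0.04 = 23.2500.
Prior odds = 11.5000/23.2500 = 0.4946, so P(A) = 0.4946/(1+0.4946) ≈ 0.33.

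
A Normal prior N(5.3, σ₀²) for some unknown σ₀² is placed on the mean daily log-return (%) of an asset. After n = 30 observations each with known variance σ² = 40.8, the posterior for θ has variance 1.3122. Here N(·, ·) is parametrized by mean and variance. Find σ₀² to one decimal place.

Posterior precision equals prior precision plus data precision: 1/σ_n² = 1/σ₀² + n/σ².
So 1/σ₀² = 1/1.3122 − 30/40.8 = 0.762079 − 0.735294 = 0.026785.
Hence σ₀² = 1/0.026785 ≈ 37.3.

σ₀² = 37.3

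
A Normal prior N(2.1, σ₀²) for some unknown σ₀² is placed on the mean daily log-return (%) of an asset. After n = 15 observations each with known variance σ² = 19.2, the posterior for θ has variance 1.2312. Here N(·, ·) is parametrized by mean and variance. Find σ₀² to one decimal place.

For the Normal–Normal model with known σ², precisions add: τ_n = τ₀ + n/σ².
So 1/σ₀² = 1/1.2312 − 15/19.2 = 0.812216 − 0.781250 = 0.030966.
Hence σ₀² = 1/0.030966 ≈ 32.3.

σ₀² = 32.3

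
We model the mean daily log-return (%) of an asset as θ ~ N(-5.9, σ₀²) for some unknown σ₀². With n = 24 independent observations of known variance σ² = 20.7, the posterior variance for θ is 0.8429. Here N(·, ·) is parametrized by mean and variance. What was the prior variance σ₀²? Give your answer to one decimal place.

Posterior precision equals prior precision plus data precision: 1/σ_n² = 1/σ₀² + n/σ².
So 1/σ₀² = 1/0.8429 − 24/20.7 = 1.186380 − 1.159420 = 0.026960.
Hence σ₀² = 1/0.026960 ≈ 37.1.

σ₀² = 37.1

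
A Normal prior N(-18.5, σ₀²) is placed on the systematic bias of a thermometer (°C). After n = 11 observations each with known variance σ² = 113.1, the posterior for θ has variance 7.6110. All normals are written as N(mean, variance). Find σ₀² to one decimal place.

σ₀² = 29.3

Posterior precision equals prior precision plus data precision: 1/σ_n² = 1/σ₀² + n/σ².
So 1/σ₀² = 1/7.6110 − 11/113.1 = 0.131389 − 0.097259 = 0.034130.
Hence σ₀² = 1/0.034130 ≈ 29.3.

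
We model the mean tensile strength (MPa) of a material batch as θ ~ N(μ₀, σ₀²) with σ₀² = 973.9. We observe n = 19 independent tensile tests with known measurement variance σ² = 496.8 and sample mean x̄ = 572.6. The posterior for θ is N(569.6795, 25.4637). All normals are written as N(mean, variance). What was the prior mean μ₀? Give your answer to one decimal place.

μ₀ = 460.9

The posterior mean is a precision-weighted average: μ_n = (τ₀μ₀ + τ_data·x̄)/(τ₀+τ_data), with τ₀=1/σ₀² and τ_data=n/σ².
Here τ₀ = 1/973.9 = 0.001027 and τ_data = 19/496.8 = 0.038245, so τ_n = 0.039272.
Rearranging for μ₀: μ₀ = (μ_n·τ_n − τ_data·x̄)/τ₀ = (569.6795·0.039272 − 0.038245·572.6) / 0.001027 = 0.473366/0.001027 ≈ 460.9.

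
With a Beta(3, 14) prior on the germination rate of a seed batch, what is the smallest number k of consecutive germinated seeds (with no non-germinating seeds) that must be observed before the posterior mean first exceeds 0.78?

After k germinated seeds and 0 non-germinating seeds the posterior is Beta(3+k, 14), with mean (3+k)/(3+14+k).
Set (3+k)/(17+k) > 0.78 and solve: k > (0.78·17 − 3)/(1 − 0.78) = 46.636.
The smallest integer exceeding 46.636 is 47, and checking k=47: (50)/(64) = 0.7812 > 0.78.

k = 47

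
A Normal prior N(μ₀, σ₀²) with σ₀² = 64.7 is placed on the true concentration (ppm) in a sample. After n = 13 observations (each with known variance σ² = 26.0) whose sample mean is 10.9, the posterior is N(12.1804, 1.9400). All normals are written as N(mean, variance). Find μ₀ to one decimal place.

With known observation variance, the Normal–Normal posterior has precision τ_n = τ₀ + n/σ² and mean μ_n = (τ₀μ₀ + (n/σ²)x̄)/τ_n.
Here τ₀ = 1/64.7 = 0.015456 and τ_data = 13/26.0 = 0.500000, so τ_n = 0.515456.
Rearranging for μ₀: μ₀ = (μ_n·τ_n − τ_data·x̄)/τ₀ = (12.1804·0.515456 − 0.500000·10.9) / 0.015456 = 0.828460/0.015456 ≈ 53.6.

μ₀ = 53.6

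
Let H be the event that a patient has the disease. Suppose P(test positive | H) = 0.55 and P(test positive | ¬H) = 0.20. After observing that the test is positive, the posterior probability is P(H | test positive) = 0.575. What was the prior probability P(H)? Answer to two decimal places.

In odds form, posterior odds = prior odds × likelihood ratio, so prior odds = posterior odds ÷ LR.
Posterior odds = 0.575/(1−0.575) = 1.3529. LR = 0.55/0.20 = 2.7500.
Prior odds = 1.3529/2.7500 = 0.4920, so P(H) = 0.4920/(1+0.4920) ≈ 0.33.

P(H) = 0.33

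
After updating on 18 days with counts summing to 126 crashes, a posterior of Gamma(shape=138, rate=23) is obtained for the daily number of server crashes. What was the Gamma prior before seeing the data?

Gamma(shape=12, rate=5)

A Gamma(α, β) prior (rate parametrization) on a Poisson rate with n observations summing to S gives posterior Gamma(α+S, β+n).
So α = 138 − 126 = 12 and β = 23 − 18 = 5.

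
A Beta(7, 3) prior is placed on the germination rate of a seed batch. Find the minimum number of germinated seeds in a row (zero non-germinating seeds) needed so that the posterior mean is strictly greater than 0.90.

After k germinated seeds and 0 non-germinating seeds the posterior is Beta(7+k, 3), with mean (7+k)/(7+3+k).
Set (7+k)/(10+k) > 0.90 and solve: k > (0.90·10 − 7)/(1 − 0.90) = 20.000.
The smallest integer exceeding 20.000 is 21.

k = 21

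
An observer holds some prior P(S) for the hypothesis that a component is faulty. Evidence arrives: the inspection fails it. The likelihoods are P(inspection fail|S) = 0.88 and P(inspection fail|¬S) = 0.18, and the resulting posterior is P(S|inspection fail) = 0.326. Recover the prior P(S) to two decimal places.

P(S) = 0.09

In odds form, posterior odds = prior odds × likelihood ratio, so prior odds = posterior odds ÷ LR.
Posterior odds = 0.326/(1−0.326) = 0.4837. LR = 0.88/0.18 = 4.8889.
Prior odds = 0.4837/4.8889 = 0.0989, so P(S) = 0.0989/(1+0.0989) ≈ 0.09.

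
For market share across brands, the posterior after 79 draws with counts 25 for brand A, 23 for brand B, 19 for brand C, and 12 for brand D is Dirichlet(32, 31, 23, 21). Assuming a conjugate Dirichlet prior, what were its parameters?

For a Dirichlet(α) prior with multinomial counts c, the posterior is Dirichlet(α + c) componentwise.
Subtract each count from the matching posterior parameter: 32−25=7, 31−23=8, 23−19=4, 21−12=9.

Dirichlet(7, 8, 4, 9)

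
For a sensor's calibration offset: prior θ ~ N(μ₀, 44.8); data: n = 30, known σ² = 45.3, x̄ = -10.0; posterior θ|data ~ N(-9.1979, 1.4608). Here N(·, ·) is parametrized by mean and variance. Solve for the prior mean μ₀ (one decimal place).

With known observation variance, the Normal–Normal posterior has precision τ_n = τ₀ + n/σ² and mean μ_n = (τ₀μ₀ + (n/σ²)x̄)/τ_n.
Here τ₀ = 1/44.8 = 0.022321 and τ_data = 30/45.3 = 0.662252, so τ_n = 0.684573.
Rearranging for μ₀: μ₀ = (μ_n·τ_n − τ_data·x̄)/τ₀ = (-9.1979·0.684573 − 0.662252·-10.0) / 0.022321 = 0.325886/0.022321 ≈ 14.6.

μ₀ = 14.6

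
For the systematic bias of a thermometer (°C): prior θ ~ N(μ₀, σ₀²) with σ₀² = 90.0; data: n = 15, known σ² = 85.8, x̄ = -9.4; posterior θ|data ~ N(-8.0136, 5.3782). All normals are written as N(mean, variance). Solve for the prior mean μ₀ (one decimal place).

μ₀ = 13.8

With known observation variance, the Normal–Normal posterior has precision τ_n = τ₀ + n/σ² and mean μ_n = (τ₀μ₀ + (n/σ²)x̄)/τ_n.
Here τ₀ = 1/90.0 = 0.011111 and τ_data = 15/85.8 = 0.174825, so τ_n = 0.185936.
Rearranging for μ₀: μ₀ = (μ_n·τ_n − τ_data·x̄)/τ₀ = (-8.0136·0.185936 − 0.174825·-9.4) / 0.011111 = 0.153338/0.011111 ≈ 13.8.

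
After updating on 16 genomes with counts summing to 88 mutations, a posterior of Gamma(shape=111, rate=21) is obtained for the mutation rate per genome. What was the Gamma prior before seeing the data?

Gamma(shape=23, rate=5)

A Gamma(α, β) prior (rate parametrization) on a Poisson rate with n observations summing to S gives posterior Gamma(α+S, β+n).
So α = 111 − 88 = 23 and β = 21 − 16 = 5.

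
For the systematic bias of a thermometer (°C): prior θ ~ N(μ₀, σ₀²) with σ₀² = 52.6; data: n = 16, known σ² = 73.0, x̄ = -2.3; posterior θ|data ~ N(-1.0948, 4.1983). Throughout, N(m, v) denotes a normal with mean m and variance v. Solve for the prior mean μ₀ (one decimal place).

μ₀ = 12.8

With known observation variance, the Normal–Normal posterior has precision τ_n = τ₀ + n/σ² and mean μ_n = (τ₀μ₀ + (n/σ²)x̄)/τ_n.
Here τ₀ = 1/52.6 = 0.019011 and τ_data = 16/73.0 = 0.219178, so τ_n = 0.238189.
Rearranging for μ₀: μ₀ = (μ_n·τ_n − τ_data·x̄)/τ₀ = (-1.0948·0.238189 − 0.219178·-2.3) / 0.019011 = 0.243340/0.019011 ≈ 12.8.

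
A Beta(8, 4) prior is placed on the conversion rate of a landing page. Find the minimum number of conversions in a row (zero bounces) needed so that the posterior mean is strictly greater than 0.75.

After k conversions and 0 bounces the posterior is Beta(8+k, 4), with mean (8+k)/(8+4+k).
Set (8+k)/(12+k) > 0.75 and solve: k > (0.75·12 − 8)/(1 − 0.75) = 4.000.
The smallest integer exceeding 4.000 is 5, and checking k=5: (13)/(17) = 0.7647 > 0.75.

k = 5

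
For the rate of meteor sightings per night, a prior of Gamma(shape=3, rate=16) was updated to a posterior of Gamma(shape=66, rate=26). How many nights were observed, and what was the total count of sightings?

n = 10 nights with total 63 sightings

Gamma–Poisson conjugacy: posterior shape = α + Σxᵢ, posterior rate = β + n.
Matching: Σxᵢ = 66 − 3 = 63 and n = 26 − 16 = 10.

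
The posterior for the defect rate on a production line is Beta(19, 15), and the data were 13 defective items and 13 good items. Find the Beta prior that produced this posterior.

A Beta(a, b) prior with s successes and f failures in binomial data gives a Beta(a+s, b+f) posterior.
Subtract the data counts: 19−13=6, 15−13=2.

Beta(6, 2)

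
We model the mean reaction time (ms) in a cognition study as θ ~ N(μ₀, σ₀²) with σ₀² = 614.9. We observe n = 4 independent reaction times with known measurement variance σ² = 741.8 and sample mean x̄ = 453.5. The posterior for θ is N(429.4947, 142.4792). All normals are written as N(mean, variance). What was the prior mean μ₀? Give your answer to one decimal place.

μ₀ = 349.9

With known observation variance, the Normal–Normal posterior has precision τ_n = τ₀ + n/σ² and mean μ_n = (τ₀μ₀ + (n/σ²)x̄)/τ_n.
Here τ₀ = 1/614.9 = 0.001626 and τ_data = 4/741.8 = 0.005392, so τ_n = 0.007018.
Rearranging for μ₀: μ₀ = (μ_n·τ_n − τ_data·x̄)/τ₀ = (429.4947·0.007018 − 0.005392·453.5) / 0.001626 = 0.568922/0.001626 ≈ 349.9.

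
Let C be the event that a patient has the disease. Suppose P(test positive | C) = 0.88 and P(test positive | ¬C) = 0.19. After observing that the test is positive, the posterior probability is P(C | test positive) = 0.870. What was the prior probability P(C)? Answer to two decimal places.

Bayes' rule in odds form gives O(C|E) = O(C)·[P(E|C)/P(E|¬C)], hence O(C) = O(C|E)/LR.
Posterior odds = 0.870/(1−0.870) = 6.6923. LR = 0.88/0.19 = 4.6316.
Prior odds = 6.6923/4.6316 = 1.4449, so P(C) = 1.4449/(1+1.4449) ≈ 0.59.

P(C) = 0.59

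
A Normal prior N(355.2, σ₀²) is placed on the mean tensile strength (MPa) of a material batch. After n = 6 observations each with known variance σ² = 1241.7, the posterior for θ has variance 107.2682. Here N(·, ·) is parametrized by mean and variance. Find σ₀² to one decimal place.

σ₀² = 222.7

For the Normal–Normal model with known σ², precisions add: τ_n = τ₀ + n/σ².
So 1/σ₀² = 1/107.2682 − 6/1241.7 = 0.009322 − 0.004832 = 0.004490.
Hence σ₀² = 1/0.004490 ≈ 222.7.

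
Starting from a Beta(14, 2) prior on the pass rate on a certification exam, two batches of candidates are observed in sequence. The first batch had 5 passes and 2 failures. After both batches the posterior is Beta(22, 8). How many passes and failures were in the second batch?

3 passes and 4 failures

Sequential conjugate updates are equivalent to a single update on the pooled data, so total successes = posterior α − prior α and total failures = posterior β − prior β.
Total across both batches: 22−14=8 passes, 8−2=6 failures.
Subtract the first batch: 8−5=3 passes and 6−2=4 failures.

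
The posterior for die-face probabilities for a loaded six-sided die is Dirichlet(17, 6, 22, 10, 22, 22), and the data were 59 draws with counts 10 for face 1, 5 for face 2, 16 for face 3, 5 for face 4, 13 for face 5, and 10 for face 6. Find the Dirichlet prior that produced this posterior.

Dirichlet(7, 1, 6, 5, 9, 12)

For a Dirichlet(α) prior with multinomial counts c, the posterior is Dirichlet(α + c) componentwise.
Subtract each count from the matching posterior parameter: 17−10=7, 6−5=1, 22−16=6, 10−5=5, 22−13=9, 22−10=12.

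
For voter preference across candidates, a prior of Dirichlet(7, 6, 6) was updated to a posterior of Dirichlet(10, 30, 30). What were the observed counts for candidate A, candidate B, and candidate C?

counts (3, 24, 24)

For a Dirichlet(α) prior with multinomial counts c, the posterior is Dirichlet(α + c) componentwise.
Counts are posterior − prior componentwise: 10−7=3, 30−6=24, 30−6=24.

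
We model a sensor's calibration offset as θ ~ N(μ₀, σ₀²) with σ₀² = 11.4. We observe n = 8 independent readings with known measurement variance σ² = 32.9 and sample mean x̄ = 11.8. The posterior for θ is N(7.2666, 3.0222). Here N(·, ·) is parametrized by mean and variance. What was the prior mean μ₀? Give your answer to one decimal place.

μ₀ = -5.3

The posterior mean is a precision-weighted average: μ_n = (τ₀μ₀ + τ_data·x̄)/(τ₀+τ_data), with τ₀=1/σ₀² and τ_data=n/σ².
Here τ₀ = 1/11.4 = 0.087719 and τ_data = 8/32.9 = 0.243161, so τ_n = 0.330880.
Rearranging for μ₀: μ₀ = (μ_n·τ_n − τ_data·x̄)/τ₀ = (7.2666·0.330880 − 0.243161·11.8) / 0.087719 = -0.464927/0.087719 ≈ -5.3.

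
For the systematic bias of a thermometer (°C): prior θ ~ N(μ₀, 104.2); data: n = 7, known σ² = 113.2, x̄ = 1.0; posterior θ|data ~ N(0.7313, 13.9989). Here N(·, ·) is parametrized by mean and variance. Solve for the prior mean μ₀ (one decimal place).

μ₀ = -1.0

The posterior mean is a precision-weighted average: μ_n = (τ₀μ₀ + τ_data·x̄)/(τ₀+τ_data), with τ₀=1/σ₀² and τ_data=n/σ².
Here τ₀ = 1/104.2 = 0.009597 and τ_data = 7/113.2 = 0.061837, so τ_n = 0.071434.
Rearranging for μ₀: μ₀ = (μ_n·τ_n − τ_data·x̄)/τ₀ = (0.7313·0.071434 − 0.061837·1.0) / 0.009597 = -0.009597/0.009597 ≈ -1.0.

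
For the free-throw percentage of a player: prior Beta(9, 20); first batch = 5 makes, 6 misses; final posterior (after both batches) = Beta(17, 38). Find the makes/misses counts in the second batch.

Because Beta–binomial updating is additive in the counts, the combined data contributed (α_post−α_prior, β_post−β_prior) successes and failures.
Total across both batches: 17−9=8 makes, 38−20=18 misses.
Subtract the first batch: 8−5=3 makes and 18−6=12 misses.

3 makes and 12 misses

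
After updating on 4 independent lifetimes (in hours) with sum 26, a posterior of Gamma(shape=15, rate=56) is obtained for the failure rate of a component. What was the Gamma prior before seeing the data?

For an exponential likelihood with a Gamma(α, β) prior on the rate, n observations with total T give posterior Gamma(α+n, β+T).
So α = 15 − 4 = 11 and β = 56 − 26 = 30.

Gamma(shape=11, rate=30)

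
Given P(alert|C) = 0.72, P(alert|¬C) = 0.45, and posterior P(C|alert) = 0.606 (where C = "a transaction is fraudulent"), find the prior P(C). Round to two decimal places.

Bayes' rule in odds form gives O(C|E) = O(C)·[P(E|C)/P(E|¬C)], hence O(C) = O(C|E)/LR.
Posterior odds = 0.606/(1−0.606) = 1.5381. LR = 0.72/0.45 = 1.6000.
Prior odds = 1.5381/1.6000 = 0.9613, so P(C) = 0.9613/(1+0.9613) ≈ 0.49.

P(C) = 0.49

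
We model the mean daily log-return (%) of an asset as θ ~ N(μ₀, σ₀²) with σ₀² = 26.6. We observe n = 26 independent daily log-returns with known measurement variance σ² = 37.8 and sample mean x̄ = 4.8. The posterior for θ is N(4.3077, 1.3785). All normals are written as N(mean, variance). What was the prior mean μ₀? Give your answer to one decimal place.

μ₀ = -4.7

With known observation variance, the Normal–Normal posterior has precision τ_n = τ₀ + n/σ² and mean μ_n = (τ₀μ₀ + (n/σ²)x̄)/τ_n.
Here τ₀ = 1/26.6 = 0.037594 and τ_data = 26/37.8 = 0.687831, so τ_n = 0.725425.
Rearranging for μ₀: μ₀ = (μ_n·τ_n − τ_data·x̄)/τ₀ = (4.3077·0.725425 − 0.687831·4.8) / 0.037594 = -0.176676/0.037594 ≈ -4.7.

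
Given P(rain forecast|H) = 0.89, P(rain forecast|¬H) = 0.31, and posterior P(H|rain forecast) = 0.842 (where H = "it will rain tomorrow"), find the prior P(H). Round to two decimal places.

P(H) = 0.65

In odds form, posterior odds = prior odds × likelihood ratio, so prior odds = posterior odds ÷ LR.
Posterior odds = 0.842/(1−0.842) = 5.3291. LR = 0.89/0.31 = 2.8710.
Prior odds = 5.3291/2.8710 = 1.8562, so P(H) = 1.8562/(1+1.8562) ≈ 0.65.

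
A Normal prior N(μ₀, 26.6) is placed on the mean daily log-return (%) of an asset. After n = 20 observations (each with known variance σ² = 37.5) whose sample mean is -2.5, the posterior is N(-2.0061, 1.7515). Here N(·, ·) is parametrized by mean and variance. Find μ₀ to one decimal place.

μ₀ = 5.0

The posterior mean is a precision-weighted average: μ_n = (τ₀μ₀ + τ_data·x̄)/(τ₀+τ_data), with τ₀=1/σ₀² and τ_data=n/σ².
Here τ₀ = 1/26.6 = 0.037594 and τ_data = 20/37.5 = 0.533333, so τ_n = 0.570927.
Rearranging for μ₀: μ₀ = (μ_n·τ_n − τ_data·x̄)/τ₀ = (-2.0061·0.570927 − 0.533333·-2.5) / 0.037594 = 0.187996/0.037594 ≈ 5.0.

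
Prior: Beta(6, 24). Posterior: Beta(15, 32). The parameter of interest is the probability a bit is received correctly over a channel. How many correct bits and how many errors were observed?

9 correct bits and 8 errors

Under Beta–binomial conjugacy the posterior parameters are (α+s, β+f).
Match parameters: s=15−6=9, f=32−24=8.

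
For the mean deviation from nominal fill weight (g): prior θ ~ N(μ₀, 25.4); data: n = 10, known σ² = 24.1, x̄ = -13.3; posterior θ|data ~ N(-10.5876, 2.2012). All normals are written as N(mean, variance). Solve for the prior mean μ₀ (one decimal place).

With known observation variance, the Normal–Normal posterior has precision τ_n = τ₀ + n/σ² and mean μ_n = (τ₀μ₀ + (n/σ²)x̄)/τ_n.
Here τ₀ = 1/25.4 = 0.039370 and τ_data = 10/24.1 = 0.414938, so τ_n = 0.454308.
Rearranging for μ₀: μ₀ = (μ_n·τ_n − τ_data·x̄)/τ₀ = (-10.5876·0.454308 − 0.414938·-13.3) / 0.039370 = 0.708644/0.039370 ≈ 18.0.

μ₀ = 18.0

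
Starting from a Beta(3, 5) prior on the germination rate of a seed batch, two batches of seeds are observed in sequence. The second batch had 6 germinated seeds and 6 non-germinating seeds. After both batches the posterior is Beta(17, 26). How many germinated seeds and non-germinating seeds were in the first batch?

Because Beta–binomial updating is additive in the counts, the combined data contributed (α_post−α_prior, β_post−β_prior) successes and failures.
Total across both batches: 17−3=14 germinated seeds, 26−5=21 non-germinating seeds.
Subtract the second batch: 14−6=8 germinated seeds and 21−6=15 non-germinating seeds.

8 germinated seeds and 15 non-germinating seeds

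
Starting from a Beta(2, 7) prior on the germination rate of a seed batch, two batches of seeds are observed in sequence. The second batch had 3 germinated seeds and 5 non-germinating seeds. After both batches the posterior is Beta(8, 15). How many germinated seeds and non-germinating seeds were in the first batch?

Sequential conjugate updates are equivalent to a single update on the pooled data, so total successes = posterior α − prior α and total failures = posterior β − prior β.
Total across both batches: 8−2=6 germinated seeds, 15−7=8 non-germinating seeds.
Subtract the second batch: 6−3=3 germinated seeds and 8−5=3 non-germinating seeds.

3 germinated seeds and 3 non-germinating seeds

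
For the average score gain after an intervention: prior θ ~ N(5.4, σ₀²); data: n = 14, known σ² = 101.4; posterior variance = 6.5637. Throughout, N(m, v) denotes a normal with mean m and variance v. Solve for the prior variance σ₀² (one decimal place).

σ₀² = 70.0

Posterior precision equals prior precision plus data precision: 1/σ_n² = 1/σ₀² + n/σ².
So 1/σ₀² = 1/6.5637 − 14/101.4 = 0.152353 − 0.138067 = 0.014286.
Hence σ₀² = 1/0.014286 ≈ 70.0.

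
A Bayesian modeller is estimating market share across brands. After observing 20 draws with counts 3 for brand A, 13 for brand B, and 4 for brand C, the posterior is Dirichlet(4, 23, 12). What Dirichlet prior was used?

Dirichlet(1, 10, 8)

For a Dirichlet(α) prior with multinomial counts c, the posterior is Dirichlet(α + c) componentwise.
Subtract each count from the matching posterior parameter: 4−3=1, 23−13=10, 12−4=8.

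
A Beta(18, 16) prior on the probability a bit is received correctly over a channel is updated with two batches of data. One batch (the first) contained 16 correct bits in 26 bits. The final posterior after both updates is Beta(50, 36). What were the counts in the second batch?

Sequential conjugate updates are equivalent to a single update on the pooled data, so total successes = posterior α − prior α and total failures = posterior β − prior β.
Total across both batches: 50−18=32 correct bits, 36−16=20 errors.
Subtract the first batch: 32−16=16 correct bits and 20−10=10 errors.

16 correct bits and 10 errors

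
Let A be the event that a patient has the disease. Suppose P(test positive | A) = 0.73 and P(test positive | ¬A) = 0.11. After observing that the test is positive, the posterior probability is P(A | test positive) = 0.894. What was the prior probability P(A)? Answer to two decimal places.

In odds form, posterior odds = prior odds × likelihood ratio, so prior odds = posterior odds ÷ LR.
Posterior odds = 0.894/(1−0.894) = 8.4340. LR = 0.73/0.11 = 6.6364.
Prior odds = 8.4340/6.6364 = 1.2709, so P(A) = 1.2709/(1+1.2709) ≈ 0.56.

P(A) = 0.56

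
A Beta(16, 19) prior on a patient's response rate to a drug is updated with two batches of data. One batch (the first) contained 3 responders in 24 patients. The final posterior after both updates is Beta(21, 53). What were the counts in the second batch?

Sequential conjugate updates are equivalent to a single update on the pooled data, so total successes = posterior α − prior α and total failures = posterior β − prior β.
Total across both batches: 21−16=5 responders, 53−19=34 non-responders.
Subtract the first batch: 5−3=2 responders and 34−21=13 non-responders.

2 responders and 13 non-responders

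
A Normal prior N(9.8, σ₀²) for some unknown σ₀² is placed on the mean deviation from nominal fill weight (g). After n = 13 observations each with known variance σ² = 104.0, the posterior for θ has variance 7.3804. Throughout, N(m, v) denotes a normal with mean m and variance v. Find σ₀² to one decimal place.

Posterior precision equals prior precision plus data precision: 1/σ_n² = 1/σ₀² + n/σ².
So 1/σ₀² = 1/7.3804 − 13/104.0 = 0.135494 − 0.125000 = 0.010494.
Hence σ₀² = 1/0.010494 ≈ 95.3.

σ₀² = 95.3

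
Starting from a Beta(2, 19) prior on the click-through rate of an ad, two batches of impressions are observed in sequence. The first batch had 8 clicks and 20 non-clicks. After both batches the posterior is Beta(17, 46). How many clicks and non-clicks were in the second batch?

7 clicks and 7 non-clicks

Sequential conjugate updates are equivalent to a single update on the pooled data, so total successes = posterior α − prior α and total failures = posterior β − prior β.
Total across both batches: 17−2=15 clicks, 46−19=27 non-clicks.
Subtract the first batch: 15−8=7 clicks and 27−20=7 non-clicks.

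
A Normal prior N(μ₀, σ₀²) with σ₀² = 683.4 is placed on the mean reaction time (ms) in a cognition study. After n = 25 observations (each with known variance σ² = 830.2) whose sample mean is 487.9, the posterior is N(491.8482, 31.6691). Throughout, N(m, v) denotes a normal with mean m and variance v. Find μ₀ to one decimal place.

The posterior mean is a precision-weighted average: μ_n = (τ₀μ₀ + τ_data·x̄)/(τ₀+τ_data), with τ₀=1/σ₀² and τ_data=n/σ².
Here τ₀ = 1/683.4 = 0.001463 and τ_data = 25/830.2 = 0.030113, so τ_n = 0.031576.
Rearranging for μ₀: μ₀ = (μ_n·τ_n − τ_data·x̄)/τ₀ = (491.8482·0.031576 − 0.030113·487.9) / 0.001463 = 0.838466/0.001463 ≈ 573.1.

μ₀ = 573.1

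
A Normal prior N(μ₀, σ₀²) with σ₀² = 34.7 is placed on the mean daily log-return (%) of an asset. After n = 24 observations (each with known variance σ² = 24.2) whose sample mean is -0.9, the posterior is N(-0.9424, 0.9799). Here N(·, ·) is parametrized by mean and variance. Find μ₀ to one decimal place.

μ₀ = -2.4

The posterior mean is a precision-weighted average: μ_n = (τ₀μ₀ + τ_data·x̄)/(τ₀+τ_data), with τ₀=1/σ₀² and τ_data=n/σ².
Here τ₀ = 1/34.7 = 0.028818 and τ_data = 24/24.2 = 0.991736, so τ_n = 1.020554.
Rearranging for μ₀: μ₀ = (μ_n·τ_n − τ_data·x̄)/τ₀ = (-0.9424·1.020554 − 0.991736·-0.9) / 0.028818 = -0.069208/0.028818 ≈ -2.4.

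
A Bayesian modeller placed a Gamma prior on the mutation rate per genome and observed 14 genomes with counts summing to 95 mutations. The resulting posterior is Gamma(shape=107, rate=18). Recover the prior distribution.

Gamma(shape=12, rate=4)

Gamma–Poisson conjugacy: posterior shape = α + Σxᵢ, posterior rate = β + n.
So α = 107 − 95 = 12 and β = 18 − 14 = 4.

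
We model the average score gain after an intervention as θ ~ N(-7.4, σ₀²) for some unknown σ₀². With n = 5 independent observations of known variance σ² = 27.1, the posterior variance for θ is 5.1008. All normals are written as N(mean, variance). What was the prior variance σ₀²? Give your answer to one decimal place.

Posterior precision equals prior precision plus data precision: 1/σ_n² = 1/σ₀² + n/σ².
So 1/σ₀² = 1/5.1008 − 5/27.1 = 0.196048 − 0.184502 = 0.011546.
Hence σ₀² = 1/0.011546 ≈ 86.6.

σ₀² = 86.6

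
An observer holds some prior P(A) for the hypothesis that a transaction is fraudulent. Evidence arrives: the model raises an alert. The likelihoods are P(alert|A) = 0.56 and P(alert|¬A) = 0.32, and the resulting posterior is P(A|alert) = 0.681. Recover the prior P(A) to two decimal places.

In odds form, posterior odds = prior odds × likelihood ratio, so prior odds = posterior odds ÷ LR.
Posterior odds = 0.681/(1−0.681) = 2.1348. LR = 0.56/0.32 = 1.7500.
Prior odds = 2.1348/1.7500 = 1.2199, so P(A) = 1.2199/(1+1.2199) ≈ 0.55.

P(A) = 0.55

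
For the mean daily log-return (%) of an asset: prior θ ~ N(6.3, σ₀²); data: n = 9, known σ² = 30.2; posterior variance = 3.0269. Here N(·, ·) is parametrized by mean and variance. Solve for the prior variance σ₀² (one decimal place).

σ₀² = 30.9

For the Normal–Normal model with known σ², precisions add: τ_n = τ₀ + n/σ².
So 1/σ₀² = 1/3.0269 − 9/30.2 = 0.330371 − 0.298013 = 0.032358.
Hence σ₀² = 1/0.032358 ≈ 30.9.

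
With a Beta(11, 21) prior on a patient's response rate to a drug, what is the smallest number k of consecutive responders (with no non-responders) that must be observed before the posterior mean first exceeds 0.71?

After k responders and 0 non-responders the posterior is Beta(11+k, 21), with mean (11+k)/(11+21+k).
Set (11+k)/(32+k) > 0.71 and solve: k > (0.71·32 − 11)/(1 − 0.71) = 40.414.
The smallest integer exceeding 40.414 is 41.

k = 41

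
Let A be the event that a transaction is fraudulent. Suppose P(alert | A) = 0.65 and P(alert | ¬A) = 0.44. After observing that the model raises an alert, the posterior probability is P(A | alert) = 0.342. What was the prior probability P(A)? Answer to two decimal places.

Bayes' rule in odds form gives O(A|E) = O(A)·[P(E|A)/P(E|¬A)], hence O(A) = O(A|E)/LR.
Posterior odds = 0.342/(1−0.342) = 0.5198. LR = 0.65/0.44 = 1.4773.
Prior odds = 0.5198/1.4773 = 0.3519, so P(A) = 0.3519/(1+0.3519) ≈ 0.26.

P(A) = 0.26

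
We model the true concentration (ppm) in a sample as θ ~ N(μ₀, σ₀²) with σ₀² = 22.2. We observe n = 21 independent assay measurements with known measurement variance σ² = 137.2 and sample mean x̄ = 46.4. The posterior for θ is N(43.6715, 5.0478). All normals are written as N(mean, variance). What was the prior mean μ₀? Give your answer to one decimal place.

μ₀ = 34.4

The posterior mean is a precision-weighted average: μ_n = (τ₀μ₀ + τ_data·x̄)/(τ₀+τ_data), with τ₀=1/σ₀² and τ_data=n/σ².
Here τ₀ = 1/22.2 = 0.045045 and τ_data = 21/137.2 = 0.153061, so τ_n = 0.198106.
Rearranging for μ₀: μ₀ = (μ_n·τ_n − τ_data·x̄)/τ₀ = (43.6715·0.198106 − 0.153061·46.4) / 0.045045 = 1.549556/0.045045 ≈ 34.4.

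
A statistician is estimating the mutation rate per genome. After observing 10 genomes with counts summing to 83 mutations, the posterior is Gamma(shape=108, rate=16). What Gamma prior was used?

Gamma(shape=25, rate=6)

A Gamma(α, β) prior (rate parametrization) on a Poisson rate with n observations summing to S gives posterior Gamma(α+S, β+n).
So α = 108 − 83 = 25 and β = 16 − 10 = 6.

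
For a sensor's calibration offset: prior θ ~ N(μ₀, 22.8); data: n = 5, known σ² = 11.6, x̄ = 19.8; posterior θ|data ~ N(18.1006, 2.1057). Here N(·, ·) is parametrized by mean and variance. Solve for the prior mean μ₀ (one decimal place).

The posterior mean is a precision-weighted average: μ_n = (τ₀μ₀ + τ_data·x̄)/(τ₀+τ_data), with τ₀=1/σ₀² and τ_data=n/σ².
Here τ₀ = 1/22.8 = 0.043860 and τ_data = 5/11.6 = 0.431034, so τ_n = 0.474894.
Rearranging for μ₀: μ₀ = (μ_n·τ_n − τ_data·x̄)/τ₀ = (18.1006·0.474894 − 0.431034·19.8) / 0.043860 = 0.061393/0.043860 ≈ 1.4.

μ₀ = 1.4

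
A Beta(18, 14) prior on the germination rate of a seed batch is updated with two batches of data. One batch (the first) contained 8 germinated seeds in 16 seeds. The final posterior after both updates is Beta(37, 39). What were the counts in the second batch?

Because Beta–binomial updating is additive in the counts, the combined data contributed (α_post−α_prior, β_post−β_prior) successes and failures.
Total across both batches: 37−18=19 germinated seeds, 39−14=25 non-germinating seeds.
Subtract the first batch: 19−8=11 germinated seeds and 25−8=17 non-germinating seeds.

11 germinated seeds and 17 non-germinating seeds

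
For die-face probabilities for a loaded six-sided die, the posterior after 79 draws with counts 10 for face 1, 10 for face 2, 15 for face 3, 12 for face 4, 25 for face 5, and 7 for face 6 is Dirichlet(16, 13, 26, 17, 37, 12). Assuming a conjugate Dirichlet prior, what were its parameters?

For a Dirichlet(α) prior with multinomial counts c, the posterior is Dirichlet(α + c) componentwise.
Subtract each count from the matching posterior parameter: 16−10=6, 13−10=3, 26−15=11, 17−12=5, 37−25=12, 12−7=5.

Dirichlet(6, 3, 11, 5, 12, 5)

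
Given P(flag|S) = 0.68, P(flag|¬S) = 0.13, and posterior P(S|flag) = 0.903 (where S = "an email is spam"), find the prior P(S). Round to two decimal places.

P(S) = 0.64

In odds form, posterior odds = prior odds × likelihood ratio, so prior odds = posterior odds ÷ LR.
Posterior odds = 0.903/(1−0.903) = 9.3093. LR = 0.68/0.13 = 5.2308.
Prior odds = 9.3093/5.2308 = 1.7797, so P(S) = 1.7797/(1+1.7797) ≈ 0.64.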